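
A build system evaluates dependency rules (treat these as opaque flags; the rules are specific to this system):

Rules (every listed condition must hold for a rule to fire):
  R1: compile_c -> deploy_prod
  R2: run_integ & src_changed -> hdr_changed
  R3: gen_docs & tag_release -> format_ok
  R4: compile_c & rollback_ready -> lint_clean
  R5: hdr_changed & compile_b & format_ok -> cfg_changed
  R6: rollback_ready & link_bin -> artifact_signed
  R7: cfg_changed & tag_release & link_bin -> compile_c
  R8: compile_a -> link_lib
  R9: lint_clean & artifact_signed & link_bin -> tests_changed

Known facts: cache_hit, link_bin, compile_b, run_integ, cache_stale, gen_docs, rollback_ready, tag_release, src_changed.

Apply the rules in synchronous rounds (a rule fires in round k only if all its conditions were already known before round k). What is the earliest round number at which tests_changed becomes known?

Round 1 — R2, R3, R6, derive hdr_changed, format_ok, artifact_signed.
Round 2 — R5, derive cfg_changed.
Round 3 — R7, derive compile_c.
Round 4 — R1, R4, derive deploy_prod, lint_clean.
Round 5 — R9, derive tests_changed.
tests_changed first appears in round 5.

5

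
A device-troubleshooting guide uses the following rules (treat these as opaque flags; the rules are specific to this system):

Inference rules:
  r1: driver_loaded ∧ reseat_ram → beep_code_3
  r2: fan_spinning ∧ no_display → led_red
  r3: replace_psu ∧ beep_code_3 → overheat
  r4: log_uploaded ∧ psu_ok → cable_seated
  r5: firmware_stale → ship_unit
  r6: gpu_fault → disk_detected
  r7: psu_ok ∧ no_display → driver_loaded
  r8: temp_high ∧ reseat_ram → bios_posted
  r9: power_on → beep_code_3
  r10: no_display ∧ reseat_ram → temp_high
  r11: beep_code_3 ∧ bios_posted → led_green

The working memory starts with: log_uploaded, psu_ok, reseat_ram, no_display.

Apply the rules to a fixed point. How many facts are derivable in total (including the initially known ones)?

10

[1] r4 [log_uploaded ∧ psu_ok → cable_seated]; r7 [psu_ok ∧ no_display → driver_loaded]; r10 [no_display ∧ reseat_ram → temp_high]. ⇒ new: cable_seated, driver_loaded, temp_high.
[2] r1 [driver_loaded ∧ reseat_ram → beep_code_3]; r8 [temp_high ∧ reseat_ram → bios_posted]. ⇒ new: beep_code_3, bios_posted.
[3] r11 [beep_code_3 ∧ bios_posted → led_green]. ⇒ new: led_green.
Closure: {beep_code_3, bios_posted, cable_seated, driver_loaded, led_green, log_uploaded, no_display, psu_ok, reseat_ram, temp_high} — 10 facts.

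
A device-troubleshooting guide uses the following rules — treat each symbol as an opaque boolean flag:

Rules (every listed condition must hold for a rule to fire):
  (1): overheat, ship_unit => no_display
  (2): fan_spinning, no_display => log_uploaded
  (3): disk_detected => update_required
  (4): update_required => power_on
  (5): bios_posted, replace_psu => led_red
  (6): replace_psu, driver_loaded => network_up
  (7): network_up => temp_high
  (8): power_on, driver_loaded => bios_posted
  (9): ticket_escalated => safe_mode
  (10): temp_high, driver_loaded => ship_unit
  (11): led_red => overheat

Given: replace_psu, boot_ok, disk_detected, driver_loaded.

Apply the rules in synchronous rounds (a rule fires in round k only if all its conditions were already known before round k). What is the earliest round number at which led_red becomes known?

4

Round 1: (3) [disk_detected => update_required]; (6) [replace_psu, driver_loaded => network_up]. Adds update_required, network_up.
Round 2: (4) [update_required => power_on]; (7) [network_up => temp_high]. Adds power_on, temp_high.
Round 3: (8) [power_on, driver_loaded => bios_posted]; (10) [temp_high, driver_loaded => ship_unit]. Adds bios_posted, ship_unit.
Round 4: (5) [bios_posted, replace_psu => led_red]. Adds led_red.
led_red first appears in round 4.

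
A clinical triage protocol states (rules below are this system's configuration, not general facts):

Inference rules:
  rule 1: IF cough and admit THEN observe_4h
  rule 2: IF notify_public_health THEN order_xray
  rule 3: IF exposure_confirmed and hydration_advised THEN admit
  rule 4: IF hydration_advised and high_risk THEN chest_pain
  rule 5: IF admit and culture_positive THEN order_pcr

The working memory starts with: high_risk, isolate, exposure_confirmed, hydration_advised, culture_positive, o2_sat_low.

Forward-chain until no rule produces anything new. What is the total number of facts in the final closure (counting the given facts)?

Round 1: rule 3 [IF exposure_confirmed and hydration_advised THEN admit]; rule 4 [IF hydration_advised and high_risk THEN chest_pain]. Adds admit, chest_pain.
Round 2: rule 5 [IF admit and culture_positive THEN order_pcr]. Adds order_pcr.
Closure: {admit, chest_pain, culture_positive, exposure_confirmed, high_risk, hydration_advised, isolate, o2_sat_low, order_pcr} — 9 facts.

9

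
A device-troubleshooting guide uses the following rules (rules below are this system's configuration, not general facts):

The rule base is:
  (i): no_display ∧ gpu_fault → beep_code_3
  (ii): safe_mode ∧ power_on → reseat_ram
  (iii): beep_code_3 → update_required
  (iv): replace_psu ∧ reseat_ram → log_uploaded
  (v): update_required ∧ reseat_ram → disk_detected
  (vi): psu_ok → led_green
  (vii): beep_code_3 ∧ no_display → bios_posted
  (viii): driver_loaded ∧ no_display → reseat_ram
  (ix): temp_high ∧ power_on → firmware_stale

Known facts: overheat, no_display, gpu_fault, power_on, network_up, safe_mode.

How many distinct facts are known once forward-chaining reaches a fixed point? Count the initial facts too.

Round 1 — (i), (ii), derive beep_code_3, reseat_ram.
Round 2 — (iii), (vii), derive update_required, bios_posted.
Round 3 — (v), derive disk_detected.
Closure: {beep_code_3, bios_posted, disk_detected, gpu_fault, network_up, no_display, overheat, power_on, reseat_ram, safe_mode, update_required} — 11 facts.

11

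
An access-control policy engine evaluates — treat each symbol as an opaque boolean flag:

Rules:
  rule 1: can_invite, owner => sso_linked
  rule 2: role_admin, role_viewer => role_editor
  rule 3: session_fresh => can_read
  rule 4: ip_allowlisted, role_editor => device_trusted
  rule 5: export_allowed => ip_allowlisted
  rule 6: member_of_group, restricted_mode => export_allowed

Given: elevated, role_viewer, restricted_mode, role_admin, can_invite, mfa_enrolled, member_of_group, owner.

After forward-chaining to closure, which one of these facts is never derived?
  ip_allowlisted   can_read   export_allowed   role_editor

can_read

Round 1: rule 1 [can_invite, owner => sso_linked]; rule 2 [role_admin, role_viewer => role_editor]; rule 6 [member_of_group, restricted_mode => export_allowed]. New: sso_linked, role_editor, export_allowed.
Round 2: rule 5 [export_allowed => ip_allowlisted]. New: ip_allowlisted.
Round 3: rule 4 [ip_allowlisted, role_editor => device_trusted]. New: device_trusted.
Derived: ip_allowlisted (round 2), export_allowed (round 1), role_editor (round 1). can_read never appears in any round.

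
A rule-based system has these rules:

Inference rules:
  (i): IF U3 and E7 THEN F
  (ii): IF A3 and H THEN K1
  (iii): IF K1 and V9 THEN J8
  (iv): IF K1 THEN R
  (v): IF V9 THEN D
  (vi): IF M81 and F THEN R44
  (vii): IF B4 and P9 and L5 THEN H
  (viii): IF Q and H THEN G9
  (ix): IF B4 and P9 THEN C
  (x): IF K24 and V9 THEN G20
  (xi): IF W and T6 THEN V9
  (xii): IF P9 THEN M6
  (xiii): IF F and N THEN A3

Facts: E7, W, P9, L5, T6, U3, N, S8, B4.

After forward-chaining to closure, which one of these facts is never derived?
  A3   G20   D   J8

[1] (i) [IF U3 and E7 THEN F]; (vii) [IF B4 and P9 and L5 THEN H]; (ix) [IF B4 and P9 THEN C]; (xi) [IF W and T6 THEN V9]; (xii) [IF P9 THEN M6]. ⇒ new: F, H, C, V9, M6.
[2] (v) [IF V9 THEN D]; (xiii) [IF F and N THEN A3]. ⇒ new: D, A3.
[3] (ii) [IF A3 and H THEN K1]. ⇒ new: K1.
[4] (iii) [IF K1 and V9 THEN J8]; (iv) [IF K1 THEN R]. ⇒ new: J8, R.
Derived: D (round 2), A3 (round 2), J8 (round 4). G20 never appears in any round.

G20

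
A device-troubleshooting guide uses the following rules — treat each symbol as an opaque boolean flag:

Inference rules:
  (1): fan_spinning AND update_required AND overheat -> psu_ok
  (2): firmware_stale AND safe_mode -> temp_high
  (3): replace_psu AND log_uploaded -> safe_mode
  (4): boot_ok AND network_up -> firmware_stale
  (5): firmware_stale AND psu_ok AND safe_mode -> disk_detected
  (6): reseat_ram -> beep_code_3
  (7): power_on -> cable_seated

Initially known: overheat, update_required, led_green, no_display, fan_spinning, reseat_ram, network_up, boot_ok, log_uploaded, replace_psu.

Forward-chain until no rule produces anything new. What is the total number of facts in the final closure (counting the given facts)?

16

Round 1: (1) [fan_spinning AND update_required AND overheat -> psu_ok]; (3) [replace_psu AND log_uploaded -> safe_mode]; (4) [boot_ok AND network_up -> firmware_stale]; (6) [reseat_ram -> beep_code_3]. Adds psu_ok, safe_mode, firmware_stale, beep_code_3.
Round 2: (2) [firmware_stale AND safe_mode -> temp_high]; (5) [firmware_stale AND psu_ok AND safe_mode -> disk_detected]. Adds temp_high, disk_detected.
Closure: {beep_code_3, boot_ok, disk_detected, fan_spinning, firmware_stale, led_green, log_uploaded, network_up, no_display, overheat, psu_ok, replace_psu, reseat_ram, safe_mode, temp_high, update_required} — 16 facts.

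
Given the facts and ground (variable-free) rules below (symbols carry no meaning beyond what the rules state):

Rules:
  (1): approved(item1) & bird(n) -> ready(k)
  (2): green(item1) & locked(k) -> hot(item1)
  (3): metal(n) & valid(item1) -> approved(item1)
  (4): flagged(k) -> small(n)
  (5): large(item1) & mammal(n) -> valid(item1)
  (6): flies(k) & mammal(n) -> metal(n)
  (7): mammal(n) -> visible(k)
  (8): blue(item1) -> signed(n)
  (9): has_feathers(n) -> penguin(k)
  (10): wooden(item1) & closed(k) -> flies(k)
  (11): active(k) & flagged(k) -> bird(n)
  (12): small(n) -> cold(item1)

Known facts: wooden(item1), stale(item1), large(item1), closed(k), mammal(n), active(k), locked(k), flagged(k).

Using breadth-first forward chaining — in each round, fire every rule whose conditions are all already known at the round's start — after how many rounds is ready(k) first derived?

4

Round 1: (4) [flagged(k) -> small(n)]; (5) [large(item1) & mammal(n) -> valid(item1)]; (7) [mammal(n) -> visible(k)]; (10) [wooden(item1) & closed(k) -> flies(k)]; (11) [active(k) & flagged(k) -> bird(n)]. New: small(n), valid(item1), visible(k), flies(k), bird(n).
Round 2: (6) [flies(k) & mammal(n) -> metal(n)]; (12) [small(n) -> cold(item1)]. New: metal(n), cold(item1).
Round 3: (3) [metal(n) & valid(item1) -> approved(item1)]. New: approved(item1).
Round 4: (1) [approved(item1) & bird(n) -> ready(k)]. New: ready(k).
ready(k) first appears in round 4.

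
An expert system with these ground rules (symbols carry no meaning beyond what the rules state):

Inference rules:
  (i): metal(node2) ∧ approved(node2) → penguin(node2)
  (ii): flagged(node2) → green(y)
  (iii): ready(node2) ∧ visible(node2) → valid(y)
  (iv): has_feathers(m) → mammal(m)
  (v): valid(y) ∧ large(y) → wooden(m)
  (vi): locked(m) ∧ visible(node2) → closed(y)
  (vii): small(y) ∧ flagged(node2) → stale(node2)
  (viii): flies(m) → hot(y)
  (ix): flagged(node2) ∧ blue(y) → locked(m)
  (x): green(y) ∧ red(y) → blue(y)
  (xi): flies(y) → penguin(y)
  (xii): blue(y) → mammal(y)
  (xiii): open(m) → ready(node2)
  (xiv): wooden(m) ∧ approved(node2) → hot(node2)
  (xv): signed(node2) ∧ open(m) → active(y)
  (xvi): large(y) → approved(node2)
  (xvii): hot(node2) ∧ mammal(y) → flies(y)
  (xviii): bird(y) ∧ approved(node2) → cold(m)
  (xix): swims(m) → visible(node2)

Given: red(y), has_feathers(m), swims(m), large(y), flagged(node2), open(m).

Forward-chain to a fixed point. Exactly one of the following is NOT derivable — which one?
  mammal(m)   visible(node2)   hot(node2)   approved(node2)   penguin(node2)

penguin(node2)

Round 1 fires (ii), (iv), (xiii), (xvi), (xix), giving green(y), mammal(m), ready(node2), approved(node2), visible(node2).
Round 2 fires (iii), (x), giving valid(y), blue(y).
Round 3 fires (v), (ix), (xii), giving wooden(m), locked(m), mammal(y).
Round 4 fires (vi), (xiv), giving closed(y), hot(node2).
Round 5 fires (xvii), giving flies(y).
Round 6 fires (xi), giving penguin(y).
Derived: mammal(m) (round 1), hot(node2) (round 4), visible(node2) (round 1), approved(node2) (round 1). penguin(node2) never appears in any round.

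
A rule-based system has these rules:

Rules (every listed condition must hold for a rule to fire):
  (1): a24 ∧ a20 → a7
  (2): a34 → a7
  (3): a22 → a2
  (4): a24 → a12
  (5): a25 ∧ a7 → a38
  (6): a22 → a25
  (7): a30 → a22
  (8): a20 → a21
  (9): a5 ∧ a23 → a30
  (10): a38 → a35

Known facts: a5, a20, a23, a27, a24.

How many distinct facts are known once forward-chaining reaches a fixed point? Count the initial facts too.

Round 1 — (1), (4), (8), (9), derive a7, a12, a21, a30.
Round 2 — (7), derive a22.
Round 3 — (3), (6), derive a2, a25.
Round 4 — (5), derive a38.
Round 5 — (10), derive a35.
Closure: {a12, a2, a20, a21, a22, a23, a24, a25, a27, a30, a35, a38, a5, a7} — 14 facts.

14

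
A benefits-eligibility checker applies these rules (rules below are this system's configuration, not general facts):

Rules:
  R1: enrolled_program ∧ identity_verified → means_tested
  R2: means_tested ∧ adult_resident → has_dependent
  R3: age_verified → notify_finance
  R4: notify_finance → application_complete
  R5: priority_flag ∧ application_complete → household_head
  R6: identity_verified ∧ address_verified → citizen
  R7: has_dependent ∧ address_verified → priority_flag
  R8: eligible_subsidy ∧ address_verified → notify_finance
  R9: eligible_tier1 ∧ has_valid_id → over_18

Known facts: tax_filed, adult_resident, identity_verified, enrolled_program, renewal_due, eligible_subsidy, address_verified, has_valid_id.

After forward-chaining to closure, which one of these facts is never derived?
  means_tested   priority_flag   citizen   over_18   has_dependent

Round 1 — R1, R6, R8, derive means_tested, citizen, notify_finance.
Round 2 — R2, R4, derive has_dependent, application_complete.
Round 3 — R7, derive priority_flag.
Round 4 — R5, derive household_head.
Derived: priority_flag (round 3), citizen (round 1), means_tested (round 1), has_dependent (round 2). over_18 never appears in any round.

over_18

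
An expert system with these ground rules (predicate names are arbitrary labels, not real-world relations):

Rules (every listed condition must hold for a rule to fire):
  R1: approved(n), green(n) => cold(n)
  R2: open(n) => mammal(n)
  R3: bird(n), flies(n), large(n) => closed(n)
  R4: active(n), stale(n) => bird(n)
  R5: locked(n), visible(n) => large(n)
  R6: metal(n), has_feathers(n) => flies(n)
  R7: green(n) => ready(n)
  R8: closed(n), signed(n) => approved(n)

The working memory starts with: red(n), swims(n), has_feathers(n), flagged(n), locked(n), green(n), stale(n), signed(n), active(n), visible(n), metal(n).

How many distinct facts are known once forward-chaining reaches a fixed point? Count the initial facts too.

Round 1: R4 [active(n), stale(n) => bird(n)]; R5 [locked(n), visible(n) => large(n)]; R6 [metal(n), has_feathers(n) => flies(n)]; R7 [green(n) => ready(n)]. New: bird(n), large(n), flies(n), ready(n).
Round 2: R3 [bird(n), flies(n), large(n) => closed(n)]. New: closed(n).
Round 3: R8 [closed(n), signed(n) => approved(n)]. New: approved(n).
Round 4: R1 [approved(n), green(n) => cold(n)]. New: cold(n).
Closure: {active(n), approved(n), bird(n), closed(n), cold(n), flagged(n), flies(n), green(n), has_feathers(n), large(n), locked(n), metal(n), ready(n), red(n), signed(n), stale(n), swims(n), visible(n)} — 18 facts.

18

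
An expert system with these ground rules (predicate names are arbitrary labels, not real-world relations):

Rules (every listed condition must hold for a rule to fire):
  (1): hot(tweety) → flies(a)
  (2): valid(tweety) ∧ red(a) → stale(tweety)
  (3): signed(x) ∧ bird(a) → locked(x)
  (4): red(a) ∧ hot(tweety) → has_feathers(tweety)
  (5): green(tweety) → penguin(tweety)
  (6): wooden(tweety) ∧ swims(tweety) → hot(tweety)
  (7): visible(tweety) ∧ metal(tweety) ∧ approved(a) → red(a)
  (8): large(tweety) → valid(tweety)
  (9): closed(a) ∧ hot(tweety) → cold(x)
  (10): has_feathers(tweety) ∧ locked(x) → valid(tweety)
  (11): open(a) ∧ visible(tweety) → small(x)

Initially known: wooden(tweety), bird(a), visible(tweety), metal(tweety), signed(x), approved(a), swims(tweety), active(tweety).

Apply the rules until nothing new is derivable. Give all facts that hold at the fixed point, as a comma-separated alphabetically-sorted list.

active(tweety), approved(a), bird(a), flies(a), has_feathers(tweety), hot(tweety), locked(x), metal(tweety), red(a), signed(x), stale(tweety), swims(tweety), valid(tweety), visible(tweety), wooden(tweety)

Round 1 fires (3), (6), (7), giving locked(x), hot(tweety), red(a).
Round 2 fires (1), (4), giving flies(a), has_feathers(tweety).
Round 3 fires (10), giving valid(tweety).
Round 4 fires (2), giving stale(tweety).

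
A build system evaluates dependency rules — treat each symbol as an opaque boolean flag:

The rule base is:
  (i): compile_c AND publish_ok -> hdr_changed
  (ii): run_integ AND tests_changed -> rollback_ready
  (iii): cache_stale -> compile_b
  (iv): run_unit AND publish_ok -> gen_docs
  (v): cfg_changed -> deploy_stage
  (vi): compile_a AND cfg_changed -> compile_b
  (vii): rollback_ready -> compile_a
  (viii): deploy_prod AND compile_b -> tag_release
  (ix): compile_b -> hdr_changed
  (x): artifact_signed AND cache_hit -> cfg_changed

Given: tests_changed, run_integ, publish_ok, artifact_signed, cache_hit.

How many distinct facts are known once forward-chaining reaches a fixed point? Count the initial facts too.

11

[1] (ii) [run_integ AND tests_changed -> rollback_ready]; (x) [artifact_signed AND cache_hit -> cfg_changed]. ⇒ new: rollback_ready, cfg_changed.
[2] (v) [cfg_changed -> deploy_stage]; (vii) [rollback_ready -> compile_a]. ⇒ new: deploy_stage, compile_a.
[3] (vi) [compile_a AND cfg_changed -> compile_b]. ⇒ new: compile_b.
[4] (ix) [compile_b -> hdr_changed]. ⇒ new: hdr_changed.
Closure: {artifact_signed, cache_hit, cfg_changed, compile_a, compile_b, deploy_stage, hdr_changed, publish_ok, rollback_ready, run_integ, tests_changed} — 11 facts.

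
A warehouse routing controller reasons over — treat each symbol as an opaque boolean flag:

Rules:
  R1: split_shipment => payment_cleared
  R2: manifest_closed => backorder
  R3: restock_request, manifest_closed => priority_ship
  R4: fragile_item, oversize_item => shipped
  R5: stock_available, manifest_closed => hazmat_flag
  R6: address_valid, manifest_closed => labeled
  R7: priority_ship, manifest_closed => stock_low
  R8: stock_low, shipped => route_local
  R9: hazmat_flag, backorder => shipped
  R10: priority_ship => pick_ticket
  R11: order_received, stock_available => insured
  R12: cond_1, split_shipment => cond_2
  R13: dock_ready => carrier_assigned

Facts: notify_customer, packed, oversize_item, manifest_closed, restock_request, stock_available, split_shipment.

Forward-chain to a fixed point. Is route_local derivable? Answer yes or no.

yes

Round 1: R1 [split_shipment => payment_cleared]; R2 [manifest_closed => backorder]; R3 [restock_request, manifest_closed => priority_ship]; R5 [stock_available, manifest_closed => hazmat_flag]. Adds payment_cleared, backorder, priority_ship, hazmat_flag.
Round 2: R7 [priority_ship, manifest_closed => stock_low]; R9 [hazmat_flag, backorder => shipped]; R10 [priority_ship => pick_ticket]. Adds stock_low, shipped, pick_ticket.
Round 3: R8 [stock_low, shipped => route_local]. Adds route_local.
route_local appears in round 3, so it is derivable.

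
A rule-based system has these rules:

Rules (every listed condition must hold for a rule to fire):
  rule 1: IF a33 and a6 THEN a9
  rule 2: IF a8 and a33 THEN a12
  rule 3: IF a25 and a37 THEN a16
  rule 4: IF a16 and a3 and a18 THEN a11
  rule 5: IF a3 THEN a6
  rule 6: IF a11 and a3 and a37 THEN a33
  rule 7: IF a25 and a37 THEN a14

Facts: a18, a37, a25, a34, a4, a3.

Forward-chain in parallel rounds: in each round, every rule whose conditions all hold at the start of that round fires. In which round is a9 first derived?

4

Round 1: rule 3 [IF a25 and a37 THEN a16]; rule 5 [IF a3 THEN a6]; rule 7 [IF a25 and a37 THEN a14]. New: a16, a6, a14.
Round 2: rule 4 [IF a16 and a3 and a18 THEN a11]. New: a11.
Round 3: rule 6 [IF a11 and a3 and a37 THEN a33]. New: a33.
Round 4: rule 1 [IF a33 and a6 THEN a9]. New: a9.
a9 first appears in round 4.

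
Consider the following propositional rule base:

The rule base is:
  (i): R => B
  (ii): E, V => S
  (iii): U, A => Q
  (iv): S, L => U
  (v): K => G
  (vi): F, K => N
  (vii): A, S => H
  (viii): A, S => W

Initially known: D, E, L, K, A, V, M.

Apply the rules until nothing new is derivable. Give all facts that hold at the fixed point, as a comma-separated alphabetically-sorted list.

A, D, E, G, H, K, L, M, Q, S, U, V, W

Round 1 fires (ii), (v), giving S, G.
Round 2 fires (iv), (vii), (viii), giving U, H, W.
Round 3 fires (iii), giving Q.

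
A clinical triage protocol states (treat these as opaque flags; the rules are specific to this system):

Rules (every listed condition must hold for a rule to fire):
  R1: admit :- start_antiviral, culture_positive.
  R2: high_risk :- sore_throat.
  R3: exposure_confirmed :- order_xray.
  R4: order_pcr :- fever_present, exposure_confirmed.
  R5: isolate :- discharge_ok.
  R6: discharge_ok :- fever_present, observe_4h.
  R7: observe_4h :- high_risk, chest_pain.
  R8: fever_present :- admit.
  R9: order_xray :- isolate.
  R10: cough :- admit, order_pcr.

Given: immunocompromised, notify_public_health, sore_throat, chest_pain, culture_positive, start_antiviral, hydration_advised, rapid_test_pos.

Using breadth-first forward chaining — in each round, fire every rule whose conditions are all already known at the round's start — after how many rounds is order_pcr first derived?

Round 1 fires R1, R2, giving admit, high_risk.
Round 2 fires R7, R8, giving observe_4h, fever_present.
Round 3 fires R6, giving discharge_ok.
Round 4 fires R5, giving isolate.
Round 5 fires R9, giving order_xray.
Round 6 fires R3, giving exposure_confirmed.
Round 7 fires R4, giving order_pcr.
order_pcr first appears in round 7.

7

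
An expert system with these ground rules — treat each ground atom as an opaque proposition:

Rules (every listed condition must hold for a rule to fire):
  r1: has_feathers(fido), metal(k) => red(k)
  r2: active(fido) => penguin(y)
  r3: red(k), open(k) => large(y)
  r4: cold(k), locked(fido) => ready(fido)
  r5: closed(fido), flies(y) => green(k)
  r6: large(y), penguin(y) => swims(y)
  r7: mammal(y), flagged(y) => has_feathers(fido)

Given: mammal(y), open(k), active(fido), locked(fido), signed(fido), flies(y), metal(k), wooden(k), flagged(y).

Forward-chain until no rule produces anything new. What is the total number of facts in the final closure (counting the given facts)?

14

Round 1 — r2, r7, derive penguin(y), has_feathers(fido).
Round 2 — r1, derive red(k).
Round 3 — r3, derive large(y).
Round 4 — r6, derive swims(y).
Closure: {active(fido), flagged(y), flies(y), has_feathers(fido), large(y), locked(fido), mammal(y), metal(k), open(k), penguin(y), red(k), signed(fido), swims(y), wooden(k)} — 14 facts.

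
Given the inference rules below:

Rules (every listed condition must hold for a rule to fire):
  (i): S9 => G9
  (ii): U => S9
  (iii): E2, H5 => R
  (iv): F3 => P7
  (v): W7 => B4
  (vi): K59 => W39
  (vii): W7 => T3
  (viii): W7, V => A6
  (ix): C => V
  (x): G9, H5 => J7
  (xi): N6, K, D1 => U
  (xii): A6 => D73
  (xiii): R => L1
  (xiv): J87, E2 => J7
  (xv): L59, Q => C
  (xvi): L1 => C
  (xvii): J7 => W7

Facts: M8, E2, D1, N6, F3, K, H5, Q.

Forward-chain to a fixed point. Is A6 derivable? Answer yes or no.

[1] (iii) [E2, H5 => R]; (iv) [F3 => P7]; (xi) [N6, K, D1 => U]. ⇒ new: R, P7, U.
[2] (ii) [U => S9]; (xiii) [R => L1]. ⇒ new: S9, L1.
[3] (i) [S9 => G9]; (xvi) [L1 => C]. ⇒ new: G9, C.
[4] (ix) [C => V]; (x) [G9, H5 => J7]. ⇒ new: V, J7.
[5] (xvii) [J7 => W7]. ⇒ new: W7.
[6] (v) [W7 => B4]; (vii) [W7 => T3]; (viii) [W7, V => A6]. ⇒ new: B4, T3, A6.
[7] (xii) [A6 => D73]. ⇒ new: D73.
A6 appears in round 6, so it is derivable.

yes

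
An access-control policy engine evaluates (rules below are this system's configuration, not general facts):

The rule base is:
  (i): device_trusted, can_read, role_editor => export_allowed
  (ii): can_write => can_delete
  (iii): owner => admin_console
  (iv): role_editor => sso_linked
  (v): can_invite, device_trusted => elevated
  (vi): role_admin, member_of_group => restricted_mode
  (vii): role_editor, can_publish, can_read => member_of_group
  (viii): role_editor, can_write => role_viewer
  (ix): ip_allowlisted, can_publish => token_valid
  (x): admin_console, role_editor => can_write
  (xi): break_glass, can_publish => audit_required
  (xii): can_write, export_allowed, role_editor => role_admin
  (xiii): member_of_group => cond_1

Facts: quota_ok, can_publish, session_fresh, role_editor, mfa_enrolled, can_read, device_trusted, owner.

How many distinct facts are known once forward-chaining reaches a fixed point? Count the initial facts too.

Round 1: (i) [device_trusted, can_read, role_editor => export_allowed]; (iii) [owner => admin_console]; (iv) [role_editor => sso_linked]; (vii) [role_editor, can_publish, can_read => member_of_group]. New: export_allowed, admin_console, sso_linked, member_of_group.
Round 2: (x) [admin_console, role_editor => can_write]; (xiii) [member_of_group => cond_1]. New: can_write, cond_1.
Round 3: (ii) [can_write => can_delete]; (viii) [role_editor, can_write => role_viewer]; (xii) [can_write, export_allowed, role_editor => role_admin]. New: can_delete, role_viewer, role_admin.
Round 4: (vi) [role_admin, member_of_group => restricted_mode]. New: restricted_mode.
Closure: {admin_console, can_delete, can_publish, can_read, can_write, cond_1, device_trusted, export_allowed, member_of_group, mfa_enrolled, owner, quota_ok, restricted_mode, role_admin, role_editor, role_viewer, session_fresh, sso_linked} — 18 facts.

18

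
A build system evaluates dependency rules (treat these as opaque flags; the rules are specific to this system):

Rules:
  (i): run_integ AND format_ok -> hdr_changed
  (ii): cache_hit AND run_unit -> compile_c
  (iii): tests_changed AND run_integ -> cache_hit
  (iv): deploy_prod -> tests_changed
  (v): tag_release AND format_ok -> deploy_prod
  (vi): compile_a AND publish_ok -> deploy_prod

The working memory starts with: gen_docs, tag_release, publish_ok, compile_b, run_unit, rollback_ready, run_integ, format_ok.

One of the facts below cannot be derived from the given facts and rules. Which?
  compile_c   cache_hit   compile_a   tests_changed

Round 1: (i) [run_integ AND format_ok -> hdr_changed]; (v) [tag_release AND format_ok -> deploy_prod]. Adds hdr_changed, deploy_prod.
Round 2: (iv) [deploy_prod -> tests_changed]. Adds tests_changed.
Round 3: (iii) [tests_changed AND run_integ -> cache_hit]. Adds cache_hit.
Round 4: (ii) [cache_hit AND run_unit -> compile_c]. Adds compile_c.
Derived: cache_hit (round 3), compile_c (round 4), tests_changed (round 2). compile_a never appears in any round.

compile_a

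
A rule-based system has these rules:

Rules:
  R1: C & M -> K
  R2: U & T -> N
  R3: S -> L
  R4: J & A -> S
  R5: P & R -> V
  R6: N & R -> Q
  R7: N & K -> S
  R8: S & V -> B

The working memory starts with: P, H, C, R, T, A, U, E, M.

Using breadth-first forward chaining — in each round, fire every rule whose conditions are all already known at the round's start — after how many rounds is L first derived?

3

Round 1: R1 [C & M -> K]; R2 [U & T -> N]; R5 [P & R -> V]. Adds K, N, V.
Round 2: R6 [N & R -> Q]; R7 [N & K -> S]. Adds Q, S.
Round 3: R3 [S -> L]; R8 [S & V -> B]. Adds L, B.
L first appears in round 3.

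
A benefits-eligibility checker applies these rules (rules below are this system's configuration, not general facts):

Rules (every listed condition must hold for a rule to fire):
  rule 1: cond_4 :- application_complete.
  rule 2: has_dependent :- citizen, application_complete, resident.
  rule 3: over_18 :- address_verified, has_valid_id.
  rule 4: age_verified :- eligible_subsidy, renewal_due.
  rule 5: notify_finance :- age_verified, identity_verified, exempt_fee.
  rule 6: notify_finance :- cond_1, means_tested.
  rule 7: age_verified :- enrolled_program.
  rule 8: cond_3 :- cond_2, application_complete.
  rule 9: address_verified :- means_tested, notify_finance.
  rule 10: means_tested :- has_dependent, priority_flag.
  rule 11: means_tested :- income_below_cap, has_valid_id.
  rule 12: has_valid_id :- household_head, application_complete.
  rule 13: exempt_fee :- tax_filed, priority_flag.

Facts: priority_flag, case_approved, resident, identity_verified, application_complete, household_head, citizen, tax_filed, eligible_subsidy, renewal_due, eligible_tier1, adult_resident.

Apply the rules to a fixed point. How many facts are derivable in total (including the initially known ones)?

21

[1] rule 1 [cond_4 :- application_complete.]; rule 2 [has_dependent :- citizen, application_complete, resident.]; rule 4 [age_verified :- eligible_subsidy, renewal_due.]; rule 12 [has_valid_id :- household_head, application_complete.]; rule 13 [exempt_fee :- tax_filed, priority_flag.]. ⇒ new: cond_4, has_dependent, age_verified, has_valid_id, exempt_fee.
[2] rule 5 [notify_finance :- age_verified, identity_verified, exempt_fee.]; rule 10 [means_tested :- has_dependent, priority_flag.]. ⇒ new: notify_finance, means_tested.
[3] rule 9 [address_verified :- means_tested, notify_finance.]. ⇒ new: address_verified.
[4] rule 3 [over_18 :- address_verified, has_valid_id.]. ⇒ new: over_18.
Closure: {address_verified, adult_resident, age_verified, application_complete, case_approved, citizen, cond_4, eligible_subsidy, eligible_tier1, exempt_fee, has_dependent, has_valid_id, household_head, identity_verified, means_tested, notify_finance, over_18, priority_flag, renewal_due, resident, tax_filed} — 21 facts.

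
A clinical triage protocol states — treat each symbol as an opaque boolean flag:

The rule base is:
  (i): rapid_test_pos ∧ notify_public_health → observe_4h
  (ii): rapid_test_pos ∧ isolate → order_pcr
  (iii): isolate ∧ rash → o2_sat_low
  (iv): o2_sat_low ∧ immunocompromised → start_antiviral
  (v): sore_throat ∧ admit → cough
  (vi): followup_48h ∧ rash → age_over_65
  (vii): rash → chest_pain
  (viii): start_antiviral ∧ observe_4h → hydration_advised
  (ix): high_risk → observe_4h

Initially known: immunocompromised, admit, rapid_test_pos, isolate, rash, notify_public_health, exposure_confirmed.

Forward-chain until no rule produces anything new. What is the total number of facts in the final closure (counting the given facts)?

13

Round 1: (i) [rapid_test_pos ∧ notify_public_health → observe_4h]; (ii) [rapid_test_pos ∧ isolate → order_pcr]; (iii) [isolate ∧ rash → o2_sat_low]; (vii) [rash → chest_pain]. Adds observe_4h, order_pcr, o2_sat_low, chest_pain.
Round 2: (iv) [o2_sat_low ∧ immunocompromised → start_antiviral]. Adds start_antiviral.
Round 3: (viii) [start_antiviral ∧ observe_4h → hydration_advised]. Adds hydration_advised.
Closure: {admit, chest_pain, exposure_confirmed, hydration_advised, immunocompromised, isolate, notify_public_health, o2_sat_low, observe_4h, order_pcr, rapid_test_pos, rash, start_antiviral} — 13 facts.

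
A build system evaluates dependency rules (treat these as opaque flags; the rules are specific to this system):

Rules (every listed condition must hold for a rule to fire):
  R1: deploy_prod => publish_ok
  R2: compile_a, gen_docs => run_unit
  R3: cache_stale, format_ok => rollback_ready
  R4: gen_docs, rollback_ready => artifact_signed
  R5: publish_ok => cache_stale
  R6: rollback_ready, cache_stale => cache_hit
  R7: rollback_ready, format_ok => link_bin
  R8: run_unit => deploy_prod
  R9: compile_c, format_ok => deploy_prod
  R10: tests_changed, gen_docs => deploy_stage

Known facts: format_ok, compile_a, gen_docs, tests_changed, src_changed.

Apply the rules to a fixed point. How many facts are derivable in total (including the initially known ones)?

14

Round 1: R2 [compile_a, gen_docs => run_unit]; R10 [tests_changed, gen_docs => deploy_stage]. New: run_unit, deploy_stage.
Round 2: R8 [run_unit => deploy_prod]. New: deploy_prod.
Round 3: R1 [deploy_prod => publish_ok]. New: publish_ok.
Round 4: R5 [publish_ok => cache_stale]. New: cache_stale.
Round 5: R3 [cache_stale, format_ok => rollback_ready]. New: rollback_ready.
Round 6: R4 [gen_docs, rollback_ready => artifact_signed]; R6 [rollback_ready, cache_stale => cache_hit]; R7 [rollback_ready, format_ok => link_bin]. New: artifact_signed, cache_hit, link_bin.
Closure: {artifact_signed, cache_hit, cache_stale, compile_a, deploy_prod, deploy_stage, format_ok, gen_docs, link_bin, publish_ok, rollback_ready, run_unit, src_changed, tests_changed} — 14 facts.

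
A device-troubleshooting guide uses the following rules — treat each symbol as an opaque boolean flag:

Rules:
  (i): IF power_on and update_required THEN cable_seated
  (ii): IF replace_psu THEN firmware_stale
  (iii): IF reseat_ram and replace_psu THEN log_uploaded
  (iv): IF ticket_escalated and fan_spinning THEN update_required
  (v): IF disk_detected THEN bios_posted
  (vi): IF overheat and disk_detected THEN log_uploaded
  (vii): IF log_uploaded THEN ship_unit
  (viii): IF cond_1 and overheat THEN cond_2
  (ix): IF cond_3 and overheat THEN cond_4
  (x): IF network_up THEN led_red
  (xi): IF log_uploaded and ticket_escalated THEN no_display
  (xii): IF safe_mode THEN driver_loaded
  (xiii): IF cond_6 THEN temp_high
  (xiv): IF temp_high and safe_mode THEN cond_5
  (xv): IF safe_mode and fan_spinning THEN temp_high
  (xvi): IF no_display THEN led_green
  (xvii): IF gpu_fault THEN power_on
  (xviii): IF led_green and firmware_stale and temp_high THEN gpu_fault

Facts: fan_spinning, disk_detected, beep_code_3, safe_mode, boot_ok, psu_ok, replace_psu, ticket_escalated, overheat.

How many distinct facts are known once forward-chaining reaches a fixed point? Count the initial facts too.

22

[1] (ii) [IF replace_psu THEN firmware_stale]; (iv) [IF ticket_escalated and fan_spinning THEN update_required]; (v) [IF disk_detected THEN bios_posted]; (vi) [IF overheat and disk_detected THEN log_uploaded]; (xii) [IF safe_mode THEN driver_loaded]; (xv) [IF safe_mode and fan_spinning THEN temp_high]. ⇒ new: firmware_stale, update_required, bios_posted, log_uploaded, driver_loaded, temp_high.
[2] (vii) [IF log_uploaded THEN ship_unit]; (xi) [IF log_uploaded and ticket_escalated THEN no_display]; (xiv) [IF temp_high and safe_mode THEN cond_5]. ⇒ new: ship_unit, no_display, cond_5.
[3] (xvi) [IF no_display THEN led_green]. ⇒ new: led_green.
[4] (xviii) [IF led_green and firmware_stale and temp_high THEN gpu_fault]. ⇒ new: gpu_fault.
[5] (xvii) [IF gpu_fault THEN power_on]. ⇒ new: power_on.
[6] (i) [IF power_on and update_required THEN cable_seated]. ⇒ new: cable_seated.
Closure: {beep_code_3, bios_posted, boot_ok, cable_seated, cond_5, disk_detected, driver_loaded, fan_spinning, firmware_stale, gpu_fault, led_green, log_uploaded, no_display, overheat, power_on, psu_ok, replace_psu, safe_mode, ship_unit, temp_high, ticket_escalated, update_required} — 22 facts.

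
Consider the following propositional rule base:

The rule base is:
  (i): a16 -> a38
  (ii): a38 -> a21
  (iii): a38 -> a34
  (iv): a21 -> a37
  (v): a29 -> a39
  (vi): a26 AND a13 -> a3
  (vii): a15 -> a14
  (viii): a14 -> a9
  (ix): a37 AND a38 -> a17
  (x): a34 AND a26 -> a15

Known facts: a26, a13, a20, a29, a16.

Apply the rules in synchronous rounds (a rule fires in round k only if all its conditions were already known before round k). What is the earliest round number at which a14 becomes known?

Round 1 — (i), (v), (vi), derive a38, a39, a3.
Round 2 — (ii), (iii), derive a21, a34.
Round 3 — (iv), (x), derive a37, a15.
Round 4 — (vii), (ix), derive a14, a17.
a14 first appears in round 4.

4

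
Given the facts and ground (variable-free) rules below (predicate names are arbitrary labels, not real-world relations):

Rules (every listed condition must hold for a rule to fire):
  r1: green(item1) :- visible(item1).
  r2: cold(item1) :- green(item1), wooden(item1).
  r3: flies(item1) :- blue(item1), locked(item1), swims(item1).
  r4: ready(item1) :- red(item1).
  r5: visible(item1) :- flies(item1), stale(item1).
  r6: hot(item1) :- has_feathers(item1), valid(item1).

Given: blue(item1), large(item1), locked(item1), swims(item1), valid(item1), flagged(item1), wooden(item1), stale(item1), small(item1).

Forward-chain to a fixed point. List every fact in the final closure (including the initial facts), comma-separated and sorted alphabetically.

Round 1: r3 [flies(item1) :- blue(item1), locked(item1), swims(item1).]. Adds flies(item1).
Round 2: r5 [visible(item1) :- flies(item1), stale(item1).]. Adds visible(item1).
Round 3: r1 [green(item1) :- visible(item1).]. Adds green(item1).
Round 4: r2 [cold(item1) :- green(item1), wooden(item1).]. Adds cold(item1).

blue(item1), cold(item1), flagged(item1), flies(item1), green(item1), large(item1), locked(item1), small(item1), stale(item1), swims(item1), valid(item1), visible(item1), wooden(item1)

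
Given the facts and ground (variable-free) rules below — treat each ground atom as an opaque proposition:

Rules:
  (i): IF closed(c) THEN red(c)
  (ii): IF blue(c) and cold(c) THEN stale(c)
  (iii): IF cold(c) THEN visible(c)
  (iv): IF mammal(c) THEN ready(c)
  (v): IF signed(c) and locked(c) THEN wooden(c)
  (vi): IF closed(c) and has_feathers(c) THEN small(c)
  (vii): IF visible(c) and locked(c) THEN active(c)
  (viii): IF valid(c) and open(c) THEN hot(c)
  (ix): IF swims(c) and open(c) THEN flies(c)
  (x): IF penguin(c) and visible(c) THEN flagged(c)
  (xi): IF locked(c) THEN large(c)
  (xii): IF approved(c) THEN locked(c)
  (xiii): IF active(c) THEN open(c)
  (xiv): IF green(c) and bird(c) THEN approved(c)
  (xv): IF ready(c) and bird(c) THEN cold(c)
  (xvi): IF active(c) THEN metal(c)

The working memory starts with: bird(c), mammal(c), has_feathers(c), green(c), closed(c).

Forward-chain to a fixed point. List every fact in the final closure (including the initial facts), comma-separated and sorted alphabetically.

active(c), approved(c), bird(c), closed(c), cold(c), green(c), has_feathers(c), large(c), locked(c), mammal(c), metal(c), open(c), ready(c), red(c), small(c), visible(c)

Round 1 fires (i), (iv), (vi), (xiv), giving red(c), ready(c), small(c), approved(c).
Round 2 fires (xii), (xv), giving locked(c), cold(c).
Round 3 fires (iii), (xi), giving visible(c), large(c).
Round 4 fires (vii), giving active(c).
Round 5 fires (xiii), (xvi), giving open(c), metal(c).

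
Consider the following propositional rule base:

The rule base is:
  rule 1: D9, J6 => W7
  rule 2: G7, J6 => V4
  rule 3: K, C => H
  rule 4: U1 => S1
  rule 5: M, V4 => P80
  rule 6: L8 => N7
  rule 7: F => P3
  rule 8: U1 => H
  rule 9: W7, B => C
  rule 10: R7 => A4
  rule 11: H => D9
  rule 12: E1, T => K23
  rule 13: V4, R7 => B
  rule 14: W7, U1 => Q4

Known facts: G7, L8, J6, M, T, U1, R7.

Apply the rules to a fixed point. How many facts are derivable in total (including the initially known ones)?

18

Round 1: rule 2 [G7, J6 => V4]; rule 4 [U1 => S1]; rule 6 [L8 => N7]; rule 8 [U1 => H]; rule 10 [R7 => A4]. New: V4, S1, N7, H, A4.
Round 2: rule 5 [M, V4 => P80]; rule 11 [H => D9]; rule 13 [V4, R7 => B]. New: P80, D9, B.
Round 3: rule 1 [D9, J6 => W7]. New: W7.
Round 4: rule 9 [W7, B => C]; rule 14 [W7, U1 => Q4]. New: C, Q4.
Closure: {A4, B, C, D9, G7, H, J6, L8, M, N7, P80, Q4, R7, S1, T, U1, V4, W7} — 18 facts.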